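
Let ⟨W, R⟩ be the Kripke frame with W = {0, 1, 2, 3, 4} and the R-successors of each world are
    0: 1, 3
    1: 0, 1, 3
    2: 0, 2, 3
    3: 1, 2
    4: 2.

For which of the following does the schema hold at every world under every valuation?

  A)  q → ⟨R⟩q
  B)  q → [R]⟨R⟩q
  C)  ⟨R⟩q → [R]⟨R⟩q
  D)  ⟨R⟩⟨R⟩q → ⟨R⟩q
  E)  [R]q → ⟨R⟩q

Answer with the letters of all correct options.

R is not reflexive: not 0 R 0.
R is not symmetric: 0 R 3 but not 3 R 0.
R is not transitive: 0 R 1 and 1 R 0 but not 0 R 0.
R is not euclidean: 1 R 3 and 1 R 0 but not 3 R 0.
R is serial: every world has an R-successor.
(A) q → ⟨R⟩q (the dual of axiom T) characterises the reflexive frames. R is not reflexive — not valid.
(B) q → [R]⟨R⟩q is axiom B; it is valid on a frame exactly when R is symmetric. R is not symmetric, so not valid.
(C) ⟨R⟩q → [R]⟨R⟩q is axiom 5; it is valid on a frame exactly when R is euclidean. R is not euclidean, so not valid.
(D) ⟨R⟩⟨R⟩q → ⟨R⟩q is the dual of axiom 4; it is valid on a frame exactly when R is transitive. R is not transitive, so not valid.
(E) [R]q → ⟨R⟩q is axiom D, which corresponds to seriality. R is serial — valid.

E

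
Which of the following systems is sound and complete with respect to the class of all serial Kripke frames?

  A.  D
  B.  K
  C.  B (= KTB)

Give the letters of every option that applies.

(A) D is determined by exactly this class.
(B) K is determined by the class of arbitrary frames.
(C) B (= KTB) is determined by the class of reflexive and symmetric frames.

A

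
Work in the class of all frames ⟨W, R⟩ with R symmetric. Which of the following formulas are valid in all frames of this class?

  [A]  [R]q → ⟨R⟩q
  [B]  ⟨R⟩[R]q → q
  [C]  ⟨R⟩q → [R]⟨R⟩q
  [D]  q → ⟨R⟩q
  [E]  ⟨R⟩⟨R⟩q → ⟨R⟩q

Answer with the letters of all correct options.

(A) [R]q → ⟨R⟩q is axiom D; it is valid on a frame exactly when R is serial. Such an R need not be serial, so not valid.
(B) the dual of axiom B: valid iff R is symmetric. Every such R is symmetric — valid.
(C) ⟨R⟩q → [R]⟨R⟩q (axiom 5) characterises the euclidean frames. Such an R need not be euclidean — not valid.
(D) q → ⟨R⟩q is the dual of axiom T; it is valid on a frame exactly when R is reflexive. Such an R need not be reflexive, so not valid.
(E) ⟨R⟩⟨R⟩q → ⟨R⟩q is the dual of axiom 4; it is valid on a frame exactly when R is transitive. Such an R need not be transitive, so not valid.

B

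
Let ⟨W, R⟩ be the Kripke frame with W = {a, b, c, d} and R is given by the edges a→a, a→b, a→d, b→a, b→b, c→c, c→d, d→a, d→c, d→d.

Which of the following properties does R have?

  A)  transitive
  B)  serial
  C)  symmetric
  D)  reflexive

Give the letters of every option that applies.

B, C, D

(A) not transitive: a R d and d R c but not a R c.
(B) serial: every world has an R-successor.
(C) symmetric: every R-edge is matched by its reverse.
(D) reflexive: each world relates to itself.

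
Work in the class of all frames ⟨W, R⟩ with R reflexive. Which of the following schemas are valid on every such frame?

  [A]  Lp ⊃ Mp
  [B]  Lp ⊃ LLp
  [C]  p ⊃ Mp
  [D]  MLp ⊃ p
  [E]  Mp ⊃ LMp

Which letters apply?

A, C

A reflexive relation is serial.
(A) Lp ⊃ Mp is axiom D; it is valid on a frame exactly when R is serial. Every such R is serial, so valid.
(B) Lp ⊃ LLp is axiom 4; it is valid on a frame exactly when R is transitive. Such an R need not be transitive, so not valid.
(C) p ⊃ Mp (the dual of axiom T) characterises the reflexive frames. Every such R is reflexive — valid.
(D) the dual of axiom B: valid iff R is symmetric. Such an R need not be symmetric — not valid.
(E) Mp ⊃ LMp is axiom 5, which corresponds to the euclidean property. Such an R need not be euclidean — not valid.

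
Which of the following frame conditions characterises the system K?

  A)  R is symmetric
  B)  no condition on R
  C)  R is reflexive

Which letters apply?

(A) this class determines KB, not K.
(B) K is sound and complete for exactly this class.
(C) this class determines T (= KT), not K.

B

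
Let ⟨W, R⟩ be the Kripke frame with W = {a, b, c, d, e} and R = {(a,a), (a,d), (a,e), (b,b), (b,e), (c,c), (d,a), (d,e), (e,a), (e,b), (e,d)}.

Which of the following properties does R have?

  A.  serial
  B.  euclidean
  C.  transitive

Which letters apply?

A

(A) serial: every world has an R-successor.
(B) not euclidean: e R a and e R b but not a R b.
(C) not transitive: a R e and e R b but not a R b.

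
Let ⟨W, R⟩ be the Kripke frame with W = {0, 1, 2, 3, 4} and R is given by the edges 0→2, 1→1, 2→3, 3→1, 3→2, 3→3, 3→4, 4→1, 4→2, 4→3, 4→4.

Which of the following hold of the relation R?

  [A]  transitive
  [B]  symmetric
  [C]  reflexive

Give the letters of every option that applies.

(A) not transitive: 0 R 2 and 2 R 3 but not 0 R 3.
(B) not symmetric: 0 R 2 but not 2 R 0.
(C) not reflexive: not 0 R 0.

none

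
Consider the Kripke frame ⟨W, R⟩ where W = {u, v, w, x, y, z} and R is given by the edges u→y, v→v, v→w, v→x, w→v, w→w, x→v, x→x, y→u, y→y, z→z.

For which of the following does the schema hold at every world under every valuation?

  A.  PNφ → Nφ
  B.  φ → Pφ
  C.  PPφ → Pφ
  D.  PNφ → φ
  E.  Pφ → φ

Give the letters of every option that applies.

D

R is not reflexive: not u R u.
R is symmetric: every R-edge is matched by its reverse.
R is not transitive: u R y and y R u but not u R u.
R is not euclidean: v R w and v R x but not w R x.
R is not a subset of the identity: u R y with u ≠ y.
(A) PNφ → Nφ (the dual of axiom 5) characterises the euclidean frames. R is not euclidean — not valid.
(B) φ → Pφ is the dual of axiom T; it is valid on a frame exactly when R is reflexive. R is not reflexive, so not valid.
(C) PPφ → Pφ (the dual of axiom 4) characterises the transitive frames. R is not transitive — not valid.
(D) PNφ → φ (the dual of axiom B) characterises the symmetric frames. R is symmetric — valid.
(E) Pφ → φ is valid only on frames where every R-edge is a self-loop. Here R ⊄ identity — not valid.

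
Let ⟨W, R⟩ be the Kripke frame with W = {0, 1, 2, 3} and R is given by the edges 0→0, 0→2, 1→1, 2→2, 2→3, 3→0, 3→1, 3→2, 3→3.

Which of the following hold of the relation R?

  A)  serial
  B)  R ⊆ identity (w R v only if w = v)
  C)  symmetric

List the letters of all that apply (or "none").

A

(A) serial: every world has an R-successor.
(B) not ⊆ identity: 0 R 2 with 0 ≠ 2.
(C) not symmetric: 0 R 2 but not 2 R 0.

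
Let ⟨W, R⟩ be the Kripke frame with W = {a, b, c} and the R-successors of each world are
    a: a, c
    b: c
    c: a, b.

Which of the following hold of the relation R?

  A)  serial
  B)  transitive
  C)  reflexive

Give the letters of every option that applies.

(A) serial: every world has an R-successor.
(B) not transitive: a R c and c R b but not a R b.
(C) not reflexive: not b R b.

A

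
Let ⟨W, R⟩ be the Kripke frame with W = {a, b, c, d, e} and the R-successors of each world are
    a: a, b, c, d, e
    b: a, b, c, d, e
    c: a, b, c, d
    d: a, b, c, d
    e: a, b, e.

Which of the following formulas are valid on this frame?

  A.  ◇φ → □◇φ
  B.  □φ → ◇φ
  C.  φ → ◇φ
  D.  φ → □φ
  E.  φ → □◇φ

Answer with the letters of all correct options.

R is reflexive: each world relates to itself.
R is symmetric: every R-edge is matched by its reverse.
R is not euclidean: a R c and a R e but not c R e.
R is serial: every world has an R-successor.
R is not a subset of the identity: a R b with a ≠ b.
(A) axiom 5: valid iff R is euclidean. R is not euclidean — not valid.
(B) □φ → ◇φ is axiom D, which corresponds to seriality. R is serial — valid.
(C) the dual of axiom T: valid iff R is reflexive. R is reflexive — valid.
(D) φ → □φ is valid only on frames where every R-edge is a self-loop. Here R ⊄ identity — not valid.
(E) axiom B: valid iff R is symmetric. R is symmetric — valid.

B, C, E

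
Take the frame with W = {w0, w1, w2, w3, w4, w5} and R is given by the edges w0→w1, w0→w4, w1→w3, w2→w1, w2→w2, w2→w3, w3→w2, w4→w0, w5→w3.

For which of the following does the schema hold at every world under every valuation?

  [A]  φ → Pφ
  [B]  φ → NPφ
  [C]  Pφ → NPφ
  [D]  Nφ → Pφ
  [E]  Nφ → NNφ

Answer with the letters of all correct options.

D

R is not reflexive: not w0 R w0.
R is not symmetric: w0 R w1 but not w1 R w0.
R is not transitive: w0 R w1 and w1 R w3 but not w0 R w3.
R is not euclidean: w0 R w1 and w0 R w4 but not w1 R w4.
R is serial: every world has an R-successor.
(A) φ → Pφ is the dual of axiom T; it is valid on a frame exactly when R is reflexive. R is not reflexive, so not valid.
(B) φ → NPφ is axiom B, which corresponds to symmetry. R is not symmetric — not valid.
(C) Pφ → NPφ is axiom 5, which corresponds to the euclidean property. R is not euclidean — not valid.
(D) Nφ → Pφ is axiom D, which corresponds to seriality. R is serial — valid.
(E) Nφ → NNφ is axiom 4; it is valid on a frame exactly when R is transitive. R is not transitive, so not valid.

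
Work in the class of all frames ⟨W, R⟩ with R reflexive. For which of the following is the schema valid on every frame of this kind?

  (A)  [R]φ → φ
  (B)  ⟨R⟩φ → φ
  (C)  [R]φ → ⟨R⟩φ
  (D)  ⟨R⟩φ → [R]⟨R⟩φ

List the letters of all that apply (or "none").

A reflexive relation is serial.
(A) [R]φ → φ is axiom T, which corresponds to reflexivity. Every such R is reflexive — valid.
(B) ⟨R⟩φ → φ (the converse of T) corresponds to R being a subset of the identity. Such an R need not be a subset of the identity, so not valid.
(C) [R]φ → ⟨R⟩φ is axiom D; it is valid on a frame exactly when R is serial. Every such R is serial, so valid.
(D) ⟨R⟩φ → [R]⟨R⟩φ is axiom 5, which corresponds to the euclidean property. Such an R need not be euclidean — not valid.

A, C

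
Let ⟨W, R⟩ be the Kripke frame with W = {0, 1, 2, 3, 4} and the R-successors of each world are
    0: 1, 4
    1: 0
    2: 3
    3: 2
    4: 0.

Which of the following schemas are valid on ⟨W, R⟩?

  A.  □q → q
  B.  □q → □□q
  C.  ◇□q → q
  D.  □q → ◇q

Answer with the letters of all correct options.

R is not reflexive: not 0 R 0.
R is symmetric: every R-edge is matched by its reverse.
R is not transitive: 0 R 1 and 1 R 0 but not 0 R 0.
R is serial: every world has an R-successor.
(A) □q → q is axiom T, which corresponds to reflexivity. R is not reflexive — not valid.
(B) □q → □□q is axiom 4, which corresponds to transitivity. R is not transitive — not valid.
(C) ◇□q → q is the dual of axiom B; it is valid on a frame exactly when R is symmetric. R is symmetric, so valid.
(D) □q → ◇q is axiom D, which corresponds to seriality. R is serial — valid.

C, D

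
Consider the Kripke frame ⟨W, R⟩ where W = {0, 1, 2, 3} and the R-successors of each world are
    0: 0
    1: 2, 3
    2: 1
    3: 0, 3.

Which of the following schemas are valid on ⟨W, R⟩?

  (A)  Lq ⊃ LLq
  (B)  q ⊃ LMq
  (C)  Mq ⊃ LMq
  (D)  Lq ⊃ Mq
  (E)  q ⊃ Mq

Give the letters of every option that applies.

D

R is not reflexive: not 1 R 1.
R is not symmetric: 1 R 3 but not 3 R 1.
R is not transitive: 1 R 2 and 2 R 1 but not 1 R 1.
R is not euclidean: 1 R 2 and 1 R 3 but not 2 R 3.
R is serial: every world has an R-successor.
(A) Lq ⊃ LLq is axiom 4; it is valid on a frame exactly when R is transitive. R is not transitive, so not valid.
(B) axiom B: valid iff R is symmetric. R is not symmetric — not valid.
(C) axiom 5: valid iff R is euclidean. R is not euclidean — not valid.
(D) Lq ⊃ Mq (axiom D) characterises the serial frames. R is serial — valid.
(E) the dual of axiom T: valid iff R is reflexive. R is not reflexive — not valid.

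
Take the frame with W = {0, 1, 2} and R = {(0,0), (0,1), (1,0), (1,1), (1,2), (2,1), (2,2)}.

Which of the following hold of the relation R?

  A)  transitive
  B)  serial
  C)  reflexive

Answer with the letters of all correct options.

(A) not transitive: 0 R 1 and 1 R 2 but not 0 R 2.
(B) serial: every world has an R-successor.
(C) reflexive: each world relates to itself.

B, C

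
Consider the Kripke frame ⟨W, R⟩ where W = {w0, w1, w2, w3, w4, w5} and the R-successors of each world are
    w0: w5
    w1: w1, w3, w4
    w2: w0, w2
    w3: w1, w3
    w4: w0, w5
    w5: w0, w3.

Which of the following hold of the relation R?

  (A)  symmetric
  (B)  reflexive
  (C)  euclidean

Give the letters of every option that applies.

none

(A) not symmetric: w1 R w4 but not w4 R w1.
(B) not reflexive: not w0 R w0.
(C) not euclidean: w1 R w3 and w1 R w4 but not w3 R w4.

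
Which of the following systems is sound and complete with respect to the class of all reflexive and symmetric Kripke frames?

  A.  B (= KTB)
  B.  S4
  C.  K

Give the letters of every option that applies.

A

(A) B (= KTB) is determined by exactly this class.
(B) S4 is determined by the class of reflexive and transitive frames.
(C) K is determined by the class of arbitrary frames.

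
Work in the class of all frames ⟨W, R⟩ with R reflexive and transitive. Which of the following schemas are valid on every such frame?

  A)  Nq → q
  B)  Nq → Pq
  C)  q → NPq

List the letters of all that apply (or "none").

A, B

Reflexive relations are serial.
(A) Nq → q is axiom T, which corresponds to reflexivity. Every such R is reflexive — valid.
(B) Nq → Pq (axiom D) characterises the serial frames. Every such R is serial — valid.
(C) q → NPq is axiom B, which corresponds to symmetry. Such an R need not be symmetric — not valid.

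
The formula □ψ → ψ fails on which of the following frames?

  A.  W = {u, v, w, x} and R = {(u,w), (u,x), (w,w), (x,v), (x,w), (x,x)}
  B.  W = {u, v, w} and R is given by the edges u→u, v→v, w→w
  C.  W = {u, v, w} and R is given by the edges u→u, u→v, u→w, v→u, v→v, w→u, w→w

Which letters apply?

A

The schema □ψ → ψ is axiom T; it is valid on a frame iff R is reflexive.
(A) R is not reflexive (not u R u), so the schema fails here.
(B) R is reflexive (each world relates to itself), so the schema is valid here.
(C) R is reflexive (each world relates to itself), so the schema is valid here.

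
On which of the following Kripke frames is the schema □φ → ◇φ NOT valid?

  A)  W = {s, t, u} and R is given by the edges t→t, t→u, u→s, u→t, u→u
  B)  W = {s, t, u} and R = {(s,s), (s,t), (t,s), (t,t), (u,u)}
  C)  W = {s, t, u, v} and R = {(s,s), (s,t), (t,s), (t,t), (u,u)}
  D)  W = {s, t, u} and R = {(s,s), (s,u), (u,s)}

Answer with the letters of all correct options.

A, C, D

The schema □φ → ◇φ is axiom D; it is valid on a frame iff R is serial.
(A) R is not serial (s has no R-successor), so the schema fails here.
(B) R is serial (every world has an R-successor), so the schema is valid here.
(C) R is not serial (v has no R-successor), so the schema fails here.
(D) R is not serial (t has no R-successor), so the schema fails here.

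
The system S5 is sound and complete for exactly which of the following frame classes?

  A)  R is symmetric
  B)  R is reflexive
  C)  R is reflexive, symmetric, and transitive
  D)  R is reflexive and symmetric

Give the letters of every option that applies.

C

(A) this class determines KB, not S5.
(B) this class determines T (= KT), not S5.
(C) S5 is sound and complete for exactly this class.
(D) this class determines B (= KTB), not S5.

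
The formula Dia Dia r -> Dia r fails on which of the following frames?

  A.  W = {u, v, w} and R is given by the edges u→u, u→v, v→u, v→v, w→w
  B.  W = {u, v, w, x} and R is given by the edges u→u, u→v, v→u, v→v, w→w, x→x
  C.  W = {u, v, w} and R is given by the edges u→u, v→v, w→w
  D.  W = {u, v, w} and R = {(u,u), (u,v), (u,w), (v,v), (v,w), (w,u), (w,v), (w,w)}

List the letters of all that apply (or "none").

The schema Dia Dia r -> Dia r is the dual of axiom 4; it is valid on a frame iff R is transitive.
(A) R is transitive (R is closed under composition), so the schema is valid here.
(B) R is transitive (R is closed under composition), so the schema is valid here.
(C) R is transitive (R is closed under composition), so the schema is valid here.
(D) R is not transitive (v R w and w R u but not v R u), so the schema fails here.

D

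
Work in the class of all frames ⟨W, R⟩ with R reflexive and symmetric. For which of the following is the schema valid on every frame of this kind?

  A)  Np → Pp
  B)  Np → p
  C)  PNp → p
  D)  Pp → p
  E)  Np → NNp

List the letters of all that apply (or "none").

Reflexive relations are serial.
(A) Np → Pp (axiom D) characterises the serial frames. Every such R is serial — valid.
(B) Np → p (axiom T) characterises the reflexive frames. Every such R is reflexive — valid.
(C) PNp → p (the dual of axiom B) characterises the symmetric frames. Every such R is symmetric — valid.
(D) Pp → p is valid only on frames where every R-edge is a self-loop. Such an R need not be a subset of the identity — not valid.
(E) axiom 4: valid iff R is transitive. Such an R need not be transitive — not valid.

A, B, C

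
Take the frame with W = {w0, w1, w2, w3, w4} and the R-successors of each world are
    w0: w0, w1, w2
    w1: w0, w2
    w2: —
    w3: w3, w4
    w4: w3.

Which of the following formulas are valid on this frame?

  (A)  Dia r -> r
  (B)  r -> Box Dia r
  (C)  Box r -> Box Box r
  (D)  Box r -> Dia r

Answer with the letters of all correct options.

none

R is not symmetric: w0 R w2 but not w2 R w0.
R is not transitive: w1 R w0 and w0 R w1 but not w1 R w1.
R is not serial: w2 has no R-successor.
R is not a subset of the identity: w0 R w1 with w0 ≠ w1.
(A) Dia r -> r is valid only on frames where every R-edge is a self-loop. Here R ⊄ identity — not valid.
(B) r -> Box Dia r is axiom B; it is valid on a frame exactly when R is symmetric. R is not symmetric, so not valid.
(C) Box r -> Box Box r is axiom 4, which corresponds to transitivity. R is not transitive — not valid.
(D) Box r -> Dia r (axiom D) characterises the serial frames. R is not serial — not valid.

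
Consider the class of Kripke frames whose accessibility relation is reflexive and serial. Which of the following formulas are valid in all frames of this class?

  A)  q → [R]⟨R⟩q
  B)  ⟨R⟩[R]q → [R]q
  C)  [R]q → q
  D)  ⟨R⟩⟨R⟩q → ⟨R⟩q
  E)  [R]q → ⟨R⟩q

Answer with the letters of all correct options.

C, E

(A) q → [R]⟨R⟩q is axiom B; it is valid on a frame exactly when R is symmetric. Such an R need not be symmetric, so not valid.
(B) ⟨R⟩[R]q → [R]q (the dual of axiom 5) characterises the euclidean frames. Such an R need not be euclidean — not valid.
(C) [R]q → q (axiom T) characterises the reflexive frames. Every such R is reflexive — valid.
(D) the dual of axiom 4: valid iff R is transitive. Such an R need not be transitive — not valid.
(E) [R]q → ⟨R⟩q (axiom D) characterises the serial frames. Every such R is serial — valid.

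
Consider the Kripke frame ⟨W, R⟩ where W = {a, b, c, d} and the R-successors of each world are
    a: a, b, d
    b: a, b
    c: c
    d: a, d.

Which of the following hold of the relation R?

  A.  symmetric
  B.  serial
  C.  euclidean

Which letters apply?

A, B

(A) symmetric: every R-edge is matched by its reverse.
(B) serial: every world has an R-successor.
(C) not euclidean: a R b and a R d but not b R d.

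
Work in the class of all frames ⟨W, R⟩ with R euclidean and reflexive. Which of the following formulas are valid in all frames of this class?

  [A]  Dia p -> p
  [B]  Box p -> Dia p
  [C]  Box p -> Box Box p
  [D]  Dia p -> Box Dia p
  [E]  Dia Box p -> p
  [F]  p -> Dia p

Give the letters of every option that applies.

B, C, D, E, F

A reflexive euclidean relation is also symmetric (from wRw and wRv the euclidean condition gives vRw) and hence transitive; it is an equivalence relation.
(A) Dia p -> p (the converse of T) corresponds to R being a subset of the identity. Such an R need not be a subset of the identity, so not valid.
(B) Box p -> Dia p is axiom D, which corresponds to seriality. Every such R is serial — valid.
(C) axiom 4: valid iff R is transitive. Every such R is transitive — valid.
(D) Dia p -> Box Dia p is axiom 5; it is valid on a frame exactly when R is euclidean. Every such R is euclidean, so valid.
(E) Dia Box p -> p (the dual of axiom B) characterises the symmetric frames. Every such R is symmetric — valid.
(F) p -> Dia p (the dual of axiom T) characterises the reflexive frames. Every such R is reflexive — valid.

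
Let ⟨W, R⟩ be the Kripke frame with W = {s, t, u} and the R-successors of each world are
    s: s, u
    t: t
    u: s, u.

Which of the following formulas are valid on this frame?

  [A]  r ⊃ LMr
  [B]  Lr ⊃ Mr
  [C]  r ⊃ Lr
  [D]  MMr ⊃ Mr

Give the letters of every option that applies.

R is symmetric: every R-edge is matched by its reverse.
R is transitive: R is closed under composition.
R is serial: every world has an R-successor.
R is not a subset of the identity: s R u with s ≠ u.
(A) r ⊃ LMr (axiom B) characterises the symmetric frames. R is symmetric — valid.
(B) axiom D: valid iff R is serial. R is serial — valid.
(C) r ⊃ Lr is equivalent to ◇p→p; it holds exactly when R ⊆ identity. Here R ⊄ identity — not valid.
(D) MMr ⊃ Mr (the dual of axiom 4) characterises the transitive frames. R is transitive — valid.

A, B, D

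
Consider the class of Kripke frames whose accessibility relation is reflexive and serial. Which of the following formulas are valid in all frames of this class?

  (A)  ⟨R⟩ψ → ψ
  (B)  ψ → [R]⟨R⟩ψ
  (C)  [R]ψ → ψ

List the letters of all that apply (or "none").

(A) ⟨R⟩ψ → ψ is the converse of T; it holds exactly when R ⊆ identity. Such an R need not be a subset of the identity — not valid.
(B) ψ → [R]⟨R⟩ψ is axiom B, which corresponds to symmetry. Such an R need not be symmetric — not valid.
(C) [R]ψ → ψ is axiom T; it is valid on a frame exactly when R is reflexive. Every such R is reflexive, so valid.

C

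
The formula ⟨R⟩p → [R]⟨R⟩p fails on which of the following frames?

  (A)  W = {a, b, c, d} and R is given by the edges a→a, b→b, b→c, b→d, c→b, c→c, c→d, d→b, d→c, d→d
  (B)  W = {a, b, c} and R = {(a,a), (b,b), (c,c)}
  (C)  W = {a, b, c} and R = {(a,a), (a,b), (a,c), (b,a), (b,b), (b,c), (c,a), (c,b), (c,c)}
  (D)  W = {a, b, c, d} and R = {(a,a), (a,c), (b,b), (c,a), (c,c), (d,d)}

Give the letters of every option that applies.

none

The schema ⟨R⟩p → [R]⟨R⟩p is axiom 5; it is valid on a frame iff R is euclidean.
(A) R is euclidean (any two R-successors of the same world are R-related), so the schema is valid here.
(B) R is euclidean (any two R-successors of the same world are R-related), so the schema is valid here.
(C) R is euclidean (any two R-successors of the same world are R-related), so the schema is valid here.
(D) R is euclidean (any two R-successors of the same world are R-related), so the schema is valid here.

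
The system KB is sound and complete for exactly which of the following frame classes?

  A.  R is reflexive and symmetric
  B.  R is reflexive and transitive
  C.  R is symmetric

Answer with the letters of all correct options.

C

(A) this class determines B (= KTB), not KB.
(B) this class determines S4, not KB.
(C) KB is sound and complete for exactly this class.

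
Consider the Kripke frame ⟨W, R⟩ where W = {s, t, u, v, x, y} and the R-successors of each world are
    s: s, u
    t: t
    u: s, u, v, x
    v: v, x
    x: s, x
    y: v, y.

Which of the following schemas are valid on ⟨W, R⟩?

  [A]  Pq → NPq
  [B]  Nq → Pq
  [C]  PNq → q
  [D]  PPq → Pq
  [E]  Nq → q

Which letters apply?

R is reflexive: each world relates to itself.
R is not symmetric: u R v but not v R u.
R is not transitive: s R u and u R v but not s R v.
R is not euclidean: u R s and u R v but not s R v.
R is serial: every world has an R-successor.
(A) Pq → NPq (axiom 5) characterises the euclidean frames. R is not euclidean — not valid.
(B) Nq → Pq is axiom D, which corresponds to seriality. R is serial — valid.
(C) PNq → q is the dual of axiom B; it is valid on a frame exactly when R is symmetric. R is not symmetric, so not valid.
(D) PPq → Pq is the dual of axiom 4; it is valid on a frame exactly when R is transitive. R is not transitive, so not valid.
(E) axiom T: valid iff R is reflexive. R is reflexive — valid.

B, E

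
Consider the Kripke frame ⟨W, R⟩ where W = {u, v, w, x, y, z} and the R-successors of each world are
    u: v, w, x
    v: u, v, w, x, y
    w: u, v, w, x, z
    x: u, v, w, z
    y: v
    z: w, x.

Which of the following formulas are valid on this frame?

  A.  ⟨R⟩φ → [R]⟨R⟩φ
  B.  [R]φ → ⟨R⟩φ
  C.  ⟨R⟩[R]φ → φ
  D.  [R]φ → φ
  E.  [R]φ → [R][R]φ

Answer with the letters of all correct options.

B, C

R is not reflexive: not u R u.
R is symmetric: every R-edge is matched by its reverse.
R is not transitive: u R v and v R u but not u R u.
R is not euclidean: v R u and v R y but not u R y.
R is serial: every world has an R-successor.
(A) ⟨R⟩φ → [R]⟨R⟩φ is axiom 5, which corresponds to the euclidean property. R is not euclidean — not valid.
(B) [R]φ → ⟨R⟩φ (axiom D) characterises the serial frames. R is serial — valid.
(C) the dual of axiom B: valid iff R is symmetric. R is symmetric — valid.
(D) [R]φ → φ is axiom T, which corresponds to reflexivity. R is not reflexive — not valid.
(E) [R]φ → [R][R]φ (axiom 4) characterises the transitive frames. R is not transitive — not valid.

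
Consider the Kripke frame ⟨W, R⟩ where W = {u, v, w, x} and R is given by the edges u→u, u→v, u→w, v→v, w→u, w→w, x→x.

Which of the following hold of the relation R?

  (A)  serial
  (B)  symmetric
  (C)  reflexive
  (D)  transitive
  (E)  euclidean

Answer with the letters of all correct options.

(A) serial: every world has an R-successor.
(B) not symmetric: u R v but not v R u.
(C) reflexive: each world relates to itself.
(D) not transitive: w R u and u R v but not w R v.
(E) not euclidean: u R v and u R u but not v R u.

A, C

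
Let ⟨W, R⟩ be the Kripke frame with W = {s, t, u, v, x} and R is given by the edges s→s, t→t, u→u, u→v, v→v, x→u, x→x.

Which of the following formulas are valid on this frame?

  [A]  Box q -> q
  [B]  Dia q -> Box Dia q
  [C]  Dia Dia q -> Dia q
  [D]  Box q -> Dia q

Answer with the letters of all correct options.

A, D

R is reflexive: each world relates to itself.
R is not transitive: x R u and u R v but not x R v.
R is not euclidean: u R v and u R u but not v R u.
R is serial: every world has an R-successor.
(A) Box q -> q is axiom T, which corresponds to reflexivity. R is reflexive — valid.
(B) Dia q -> Box Dia q is axiom 5; it is valid on a frame exactly when R is euclidean. R is not euclidean, so not valid.
(C) Dia Dia q -> Dia q (the dual of axiom 4) characterises the transitive frames. R is not transitive — not valid.
(D) Box q -> Dia q is axiom D, which corresponds to seriality. R is serial — valid.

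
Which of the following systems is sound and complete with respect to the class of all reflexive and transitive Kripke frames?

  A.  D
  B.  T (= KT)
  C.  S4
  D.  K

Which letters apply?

(A) D is determined by the class of serial frames.
(B) T (= KT) is determined by the class of reflexive frames.
(C) S4 is determined by exactly this class.
(D) K is determined by the class of arbitrary frames.

C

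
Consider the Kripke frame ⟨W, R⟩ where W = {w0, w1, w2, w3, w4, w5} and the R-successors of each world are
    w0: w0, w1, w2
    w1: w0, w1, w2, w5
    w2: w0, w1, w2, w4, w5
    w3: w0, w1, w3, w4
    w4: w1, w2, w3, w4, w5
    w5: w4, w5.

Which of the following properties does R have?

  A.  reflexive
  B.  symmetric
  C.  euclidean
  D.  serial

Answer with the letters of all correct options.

A, D

(A) reflexive: each world relates to itself.
(B) not symmetric: w1 R w5 but not w5 R w1.
(C) not euclidean: w1 R w0 and w1 R w5 but not w0 R w5.
(D) serial: every world has an R-successor.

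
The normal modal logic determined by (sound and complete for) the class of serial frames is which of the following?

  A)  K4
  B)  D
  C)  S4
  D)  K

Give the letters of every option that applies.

(A) K4 is determined by the class of transitive frames.
(B) D is determined by exactly this class.
(C) S4 is determined by the class of reflexive and transitive frames.
(D) K is determined by the class of arbitrary frames.

B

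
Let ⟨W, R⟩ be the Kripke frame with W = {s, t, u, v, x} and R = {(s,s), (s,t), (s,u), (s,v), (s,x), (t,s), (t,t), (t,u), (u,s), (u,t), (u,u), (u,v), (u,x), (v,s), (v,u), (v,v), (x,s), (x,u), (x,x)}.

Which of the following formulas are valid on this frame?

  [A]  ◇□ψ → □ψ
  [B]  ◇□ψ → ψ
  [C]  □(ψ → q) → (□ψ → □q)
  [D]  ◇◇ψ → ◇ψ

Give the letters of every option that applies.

R is symmetric: every R-edge is matched by its reverse.
R is not transitive: t R s and s R v but not t R v.
R is not euclidean: s R t and s R v but not t R v.
(A) the dual of axiom 5: valid iff R is euclidean. R is not euclidean — not valid.
(B) ◇□ψ → ψ is the dual of axiom B; it is valid on a frame exactly when R is symmetric. R is symmetric, so valid.
(C) this is just K, valid on every normal frame.
(D) ◇◇ψ → ◇ψ (the dual of axiom 4) characterises the transitive frames. R is not transitive — not valid.

B, C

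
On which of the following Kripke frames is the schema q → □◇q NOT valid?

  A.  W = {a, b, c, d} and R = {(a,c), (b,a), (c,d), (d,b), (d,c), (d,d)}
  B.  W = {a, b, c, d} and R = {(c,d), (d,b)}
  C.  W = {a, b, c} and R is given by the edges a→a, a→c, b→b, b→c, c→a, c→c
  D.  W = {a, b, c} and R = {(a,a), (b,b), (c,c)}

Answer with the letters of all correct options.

The schema q → □◇q is axiom B; it is valid on a frame iff R is symmetric.
(A) R is not symmetric (a R c but not c R a), so the schema fails here.
(B) R is not symmetric (c R d but not d R c), so the schema fails here.
(C) R is not symmetric (b R c but not c R b), so the schema fails here.
(D) R is symmetric (every R-edge is matched by its reverse), so the schema is valid here.

A, B, C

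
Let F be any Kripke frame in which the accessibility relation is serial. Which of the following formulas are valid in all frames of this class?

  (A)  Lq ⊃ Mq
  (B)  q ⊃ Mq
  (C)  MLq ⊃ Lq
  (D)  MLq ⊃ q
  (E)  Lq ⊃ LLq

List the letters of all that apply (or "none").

A

(A) Lq ⊃ Mq is axiom D; it is valid on a frame exactly when R is serial. Every such R is serial, so valid.
(B) q ⊃ Mq (the dual of axiom T) characterises the reflexive frames. Such an R need not be reflexive — not valid.
(C) the dual of axiom 5: valid iff R is euclidean. Such an R need not be euclidean — not valid.
(D) MLq ⊃ q is the dual of axiom B, which corresponds to symmetry. Such an R need not be symmetric — not valid.
(E) Lq ⊃ LLq (axiom 4) characterises the transitive frames. Such an R need not be transitive — not valid.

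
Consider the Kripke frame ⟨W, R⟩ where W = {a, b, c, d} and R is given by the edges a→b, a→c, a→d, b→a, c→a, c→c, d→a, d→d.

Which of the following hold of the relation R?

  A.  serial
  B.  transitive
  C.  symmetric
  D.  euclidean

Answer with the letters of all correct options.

(A) serial: every world has an R-successor.
(B) not transitive: a R b and b R a but not a R a.
(C) symmetric: every R-edge is matched by its reverse.
(D) not euclidean: a R b and a R c but not b R c.

A, C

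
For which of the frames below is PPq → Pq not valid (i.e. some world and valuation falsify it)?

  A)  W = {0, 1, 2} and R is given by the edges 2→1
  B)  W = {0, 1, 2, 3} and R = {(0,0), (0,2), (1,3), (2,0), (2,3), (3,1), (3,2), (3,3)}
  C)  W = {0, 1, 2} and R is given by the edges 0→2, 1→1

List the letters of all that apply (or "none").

B

The schema PPq → Pq is the dual of axiom 4; it is valid on a frame iff R is transitive.
(A) R is transitive (R is closed under composition), so the schema is valid here.
(B) R is not transitive (0 R 2 and 2 R 3 but not 0 R 3), so the schema fails here.
(C) R is transitive (R is closed under composition), so the schema is valid here.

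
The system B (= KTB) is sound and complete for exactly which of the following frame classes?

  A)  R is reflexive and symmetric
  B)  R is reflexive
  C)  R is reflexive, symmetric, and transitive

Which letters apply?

A

(A) B (= KTB) is sound and complete for exactly this class.
(B) this class determines T (= KT), not B (= KTB).
(C) this class determines S5, not B (= KTB).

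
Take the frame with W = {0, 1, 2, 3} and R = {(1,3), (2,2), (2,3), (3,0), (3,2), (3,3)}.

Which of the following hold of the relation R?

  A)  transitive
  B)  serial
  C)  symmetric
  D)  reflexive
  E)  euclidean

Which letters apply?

(A) not transitive: 1 R 3 and 3 R 0 but not 1 R 0.
(B) not serial: 0 has no R-successor.
(C) not symmetric: 1 R 3 but not 3 R 1.
(D) not reflexive: not 0 R 0.
(E) not euclidean: 3 R 0 and 3 R 2 but not 0 R 2.

none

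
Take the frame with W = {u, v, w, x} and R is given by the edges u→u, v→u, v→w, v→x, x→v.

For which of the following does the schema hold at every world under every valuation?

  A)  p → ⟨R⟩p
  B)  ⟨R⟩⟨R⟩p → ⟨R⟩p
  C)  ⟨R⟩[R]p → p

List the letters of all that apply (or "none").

none

R is not reflexive: not v R v.
R is not symmetric: v R u but not u R v.
R is not transitive: v R x and x R v but not v R v.
(A) p → ⟨R⟩p is the dual of axiom T; it is valid on a frame exactly when R is reflexive. R is not reflexive, so not valid.
(B) ⟨R⟩⟨R⟩p → ⟨R⟩p is the dual of axiom 4; it is valid on a frame exactly when R is transitive. R is not transitive, so not valid.
(C) ⟨R⟩[R]p → p (the dual of axiom B) characterises the symmetric frames. R is not symmetric — not valid.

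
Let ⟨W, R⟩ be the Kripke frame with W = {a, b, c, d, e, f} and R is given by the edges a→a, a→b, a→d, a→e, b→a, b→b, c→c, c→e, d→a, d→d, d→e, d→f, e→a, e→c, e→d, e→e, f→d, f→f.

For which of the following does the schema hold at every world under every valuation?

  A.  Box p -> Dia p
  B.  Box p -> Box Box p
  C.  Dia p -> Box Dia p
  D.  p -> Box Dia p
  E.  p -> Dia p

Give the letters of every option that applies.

A, D, E

R is reflexive: each world relates to itself.
R is symmetric: every R-edge is matched by its reverse.
R is not transitive: a R d and d R f but not a R f.
R is not euclidean: a R b and a R d but not b R d.
R is serial: every world has an R-successor.
(A) Box p -> Dia p (axiom D) characterises the serial frames. R is serial — valid.
(B) Box p -> Box Box p (axiom 4) characterises the transitive frames. R is not transitive — not valid.
(C) Dia p -> Box Dia p (axiom 5) characterises the euclidean frames. R is not euclidean — not valid.
(D) p -> Box Dia p (axiom B) characterises the symmetric frames. R is symmetric — valid.
(E) p -> Dia p (the dual of axiom T) characterises the reflexive frames. R is reflexive — valid.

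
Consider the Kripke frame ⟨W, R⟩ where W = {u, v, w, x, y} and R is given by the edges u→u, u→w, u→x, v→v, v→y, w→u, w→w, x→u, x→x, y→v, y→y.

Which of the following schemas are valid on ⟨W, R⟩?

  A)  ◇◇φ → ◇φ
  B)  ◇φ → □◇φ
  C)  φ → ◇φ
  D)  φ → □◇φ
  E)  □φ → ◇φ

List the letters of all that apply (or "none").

R is reflexive: each world relates to itself.
R is symmetric: every R-edge is matched by its reverse.
R is not transitive: w R u and u R x but not w R x.
R is not euclidean: u R w and u R x but not w R x.
R is serial: every world has an R-successor.
(A) ◇◇φ → ◇φ is the dual of axiom 4, which corresponds to transitivity. R is not transitive — not valid.
(B) axiom 5: valid iff R is euclidean. R is not euclidean — not valid.
(C) the dual of axiom T: valid iff R is reflexive. R is reflexive — valid.
(D) φ → □◇φ is axiom B, which corresponds to symmetry. R is symmetric — valid.
(E) □φ → ◇φ (axiom D) characterises the serial frames. R is serial — valid.

C, D, E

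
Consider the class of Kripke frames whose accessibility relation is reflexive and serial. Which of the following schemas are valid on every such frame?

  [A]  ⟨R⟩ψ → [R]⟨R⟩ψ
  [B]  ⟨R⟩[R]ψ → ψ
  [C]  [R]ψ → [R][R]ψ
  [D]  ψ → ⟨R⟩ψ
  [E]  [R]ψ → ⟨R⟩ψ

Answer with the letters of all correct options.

(A) axiom 5: valid iff R is euclidean. Such an R need not be euclidean — not valid.
(B) the dual of axiom B: valid iff R is symmetric. Such an R need not be symmetric — not valid.
(C) axiom 4: valid iff R is transitive. Such an R need not be transitive — not valid.
(D) ψ → ⟨R⟩ψ is the dual of axiom T, which corresponds to reflexivity. Every such R is reflexive — valid.
(E) [R]ψ → ⟨R⟩ψ is axiom D; it is valid on a frame exactly when R is serial. Every such R is serial, so valid.

D, E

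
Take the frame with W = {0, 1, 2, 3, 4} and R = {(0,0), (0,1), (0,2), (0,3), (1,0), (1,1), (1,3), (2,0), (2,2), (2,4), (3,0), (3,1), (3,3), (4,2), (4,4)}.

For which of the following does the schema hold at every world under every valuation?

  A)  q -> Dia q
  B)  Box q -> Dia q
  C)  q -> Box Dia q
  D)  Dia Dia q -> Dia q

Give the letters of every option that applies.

R is reflexive: each world relates to itself.
R is symmetric: every R-edge is matched by its reverse.
R is not transitive: 0 R 2 and 2 R 4 but not 0 R 4.
R is serial: every world has an R-successor.
(A) q -> Dia q is the dual of axiom T; it is valid on a frame exactly when R is reflexive. R is reflexive, so valid.
(B) Box q -> Dia q is axiom D; it is valid on a frame exactly when R is serial. R is serial, so valid.
(C) q -> Box Dia q is axiom B, which corresponds to symmetry. R is symmetric — valid.
(D) Dia Dia q -> Dia q is the dual of axiom 4, which corresponds to transitivity. R is not transitive — not valid.

A, B, C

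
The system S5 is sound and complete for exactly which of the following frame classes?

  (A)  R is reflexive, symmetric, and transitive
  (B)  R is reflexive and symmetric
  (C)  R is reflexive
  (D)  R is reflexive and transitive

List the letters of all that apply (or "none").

(A) S5 is sound and complete for exactly this class.
(B) this class determines B (= KTB), not S5.
(C) this class determines T (= KT), not S5.
(D) this class determines S4, not S5.

A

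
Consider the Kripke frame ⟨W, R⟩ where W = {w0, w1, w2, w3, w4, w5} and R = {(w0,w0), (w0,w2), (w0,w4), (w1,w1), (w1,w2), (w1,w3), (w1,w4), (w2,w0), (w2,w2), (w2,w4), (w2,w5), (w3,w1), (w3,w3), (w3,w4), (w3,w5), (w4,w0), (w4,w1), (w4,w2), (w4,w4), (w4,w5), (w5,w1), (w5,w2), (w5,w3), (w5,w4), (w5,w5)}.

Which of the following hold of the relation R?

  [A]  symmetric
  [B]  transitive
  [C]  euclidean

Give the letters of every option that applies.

none

(A) not symmetric: w1 R w2 but not w2 R w1.
(B) not transitive: w0 R w2 and w2 R w5 but not w0 R w5.
(C) not euclidean: w1 R w2 and w1 R w1 but not w2 R w1.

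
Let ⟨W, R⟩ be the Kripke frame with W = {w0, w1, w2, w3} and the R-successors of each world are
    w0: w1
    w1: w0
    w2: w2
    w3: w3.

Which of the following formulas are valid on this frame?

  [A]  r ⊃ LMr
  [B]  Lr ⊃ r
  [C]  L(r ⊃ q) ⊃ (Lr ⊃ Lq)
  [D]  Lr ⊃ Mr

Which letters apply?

R is not reflexive: not w0 R w0.
R is symmetric: every R-edge is matched by its reverse.
R is serial: every world has an R-successor.
(A) axiom B: valid iff R is symmetric. R is symmetric — valid.
(B) axiom T: valid iff R is reflexive. R is not reflexive — not valid.
(C) L(r ⊃ q) ⊃ (Lr ⊃ Lq) is axiom K, valid on every Kripke frame — valid.
(D) Lr ⊃ Mr is axiom D; it is valid on a frame exactly when R is serial. R is serial, so valid.

A, C, D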